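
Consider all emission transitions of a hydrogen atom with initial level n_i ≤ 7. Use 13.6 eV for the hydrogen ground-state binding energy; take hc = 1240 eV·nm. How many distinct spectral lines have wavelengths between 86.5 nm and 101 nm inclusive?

4

Enumerate all n_i → n_f pairs with 1 ≤ n_f < n_i ≤ 7 and compute λ = 1240 / [13.6·1·(1/n_f² − 1/n_i²)].
Lines falling in [86.5, 101] nm: 7→1 (93.08 nm), 6→1 (93.78 nm), 5→1 (94.98 nm), 4→1 (97.25 nm).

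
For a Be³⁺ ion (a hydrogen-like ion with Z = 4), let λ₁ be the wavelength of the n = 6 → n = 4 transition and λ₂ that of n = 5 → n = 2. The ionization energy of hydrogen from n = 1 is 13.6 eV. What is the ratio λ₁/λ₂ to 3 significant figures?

6.05

λ ∝ 1/ΔE ∝ 1/(1/n_f² − 1/n_i²), and the Z² and hc factors cancel in the ratio.
λ₁/λ₂ = (1/2² − 1/5²)/(1/4² − 1/6²) = 0.2100/0.03472 = 6.05.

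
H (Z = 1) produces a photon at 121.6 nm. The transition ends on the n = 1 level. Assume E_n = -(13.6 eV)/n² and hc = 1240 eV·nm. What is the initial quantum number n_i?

n_i = 2

The photon energy is ΔE = hc/λ = 1240 / 121.6 = 10.20 eV.
With Z = 1, ΔE = 13.60 × (1/n_f² − 1/n_i²), so 1/n_f² − 1/n_i² = 0.7498.
With n_f = 1: 1/n_i² = 1/1 − 0.7498 = 0.2502, so n_i ≈ 2.00.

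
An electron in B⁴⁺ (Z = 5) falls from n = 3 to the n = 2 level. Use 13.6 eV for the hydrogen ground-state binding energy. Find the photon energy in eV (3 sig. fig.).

47.2 eV

The Bohr energies scale as Z², so for Z = 5: E_n = −340.0/n² eV.
E_3 = −340.0/9 = −37.78 eV and E_2 = −340.0/4 = −85.00 eV.
The photon energy is |E_3 − E_2| = 47.2 eV.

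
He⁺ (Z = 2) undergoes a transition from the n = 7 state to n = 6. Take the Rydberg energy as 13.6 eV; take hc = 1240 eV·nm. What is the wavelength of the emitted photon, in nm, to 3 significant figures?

For Z = 2 the level energies scale as Z², so the effective Rydberg energy is 13.6 × 4 = 54.40 eV.
ΔE = 54.40 × (1/6² − 1/7²) = 54.40 × 0.007370 = 0.4009 eV.
λ = hc/ΔE = 1240 / 0.4009 = 3090 nm.

3090 nm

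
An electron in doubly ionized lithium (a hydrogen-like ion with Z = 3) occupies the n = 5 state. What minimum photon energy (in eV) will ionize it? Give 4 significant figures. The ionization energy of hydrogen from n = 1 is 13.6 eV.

E_n = −13.6 Z²/n² = −122.4/n² eV for Z = 3.
E_5 = −122.4/25 = −4.896 eV, so ionization (to E = 0) requires 4.896 eV.

4.896 eV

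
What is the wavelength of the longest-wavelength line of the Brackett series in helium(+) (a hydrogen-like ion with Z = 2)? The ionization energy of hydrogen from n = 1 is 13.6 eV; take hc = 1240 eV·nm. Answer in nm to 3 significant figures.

1010 nm

The Brackett series terminates on n_f = 4; the first line has n_i = 4+1 = 5.
ΔE = 54.40 × (1/4² − 1/5²) = 1.224 eV.
λ = 1240 / 1.224 = 1010 nm.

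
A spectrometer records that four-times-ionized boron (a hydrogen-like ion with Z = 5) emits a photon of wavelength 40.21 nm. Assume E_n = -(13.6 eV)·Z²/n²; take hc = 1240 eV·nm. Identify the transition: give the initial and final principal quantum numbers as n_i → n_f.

n_i = 7, n_f = 3

The photon energy is ΔE = hc/λ = 1240 / 40.21 = 30.84 eV.
With Z = 5, ΔE = 340.0 × (1/n_f² − 1/n_i²), so 1/n_f² − 1/n_i² = 0.09070.
Trying n_f = 3 gives 1/n_i² = 0.02041, i.e. n_i ≈ 7; this pair matches.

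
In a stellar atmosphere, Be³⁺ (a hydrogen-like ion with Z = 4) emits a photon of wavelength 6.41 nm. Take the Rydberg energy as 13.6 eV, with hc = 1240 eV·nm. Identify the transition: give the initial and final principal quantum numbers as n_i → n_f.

The photon energy is ΔE = hc/λ = 1240 / 6.41 = 193.4 eV.
With Z = 4, ΔE = 217.6 × (1/n_f² − 1/n_i²), so 1/n_f² − 1/n_i² = 0.8890.
Trying n_f = 1 gives 1/n_i² = 0.1110, i.e. n_i ≈ 3; this pair matches.

n_i = 3, n_f = 1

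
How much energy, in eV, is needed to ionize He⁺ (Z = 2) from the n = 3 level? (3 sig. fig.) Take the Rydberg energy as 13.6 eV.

6.04 eV

E_n = −13.6 Z²/n² = −54.40/n² eV for Z = 2.
E_3 = −54.40/9 = −6.04 eV, so ionization (to E = 0) requires 6.04 eV.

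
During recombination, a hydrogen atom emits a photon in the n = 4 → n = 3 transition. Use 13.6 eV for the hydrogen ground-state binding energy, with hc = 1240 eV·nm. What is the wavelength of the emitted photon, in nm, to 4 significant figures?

1876 nm

ΔE = 13.60 × (1/3² − 1/4²) = 13.60 × 0.04861 = 0.6611 eV.
λ = hc/ΔE = 1240 / 0.6611 = 1876 nm.
This line belongs to the Paschen series.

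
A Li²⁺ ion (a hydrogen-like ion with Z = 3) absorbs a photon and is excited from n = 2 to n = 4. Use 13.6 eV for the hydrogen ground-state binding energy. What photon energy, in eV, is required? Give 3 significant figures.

23.0 eV

The Bohr energies scale as Z², so for Z = 3: E_n = −122.4/n² eV.
E_4 = −122.4/16 = −7.650 eV and E_2 = −122.4/4 = −30.60 eV.
The photon energy is |E_4 − E_2| = 23.0 eV.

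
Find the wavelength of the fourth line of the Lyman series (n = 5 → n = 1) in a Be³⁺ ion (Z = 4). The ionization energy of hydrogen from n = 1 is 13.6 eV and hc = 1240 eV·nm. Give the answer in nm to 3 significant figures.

The Lyman series terminates on n_f = 1; the fourth line has n_i = 1+4 = 5.
ΔE = 217.6 × (1/1² − 1/5²) = 208.9 eV.
λ = 1240 / 208.9 = 5.94 nm.

5.94 nm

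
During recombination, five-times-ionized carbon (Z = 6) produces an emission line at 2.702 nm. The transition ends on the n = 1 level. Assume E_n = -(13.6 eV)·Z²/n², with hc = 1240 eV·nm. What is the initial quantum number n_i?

The photon energy is ΔE = hc/λ = 1240 / 2.702 = 458.9 eV.
With Z = 6, ΔE = 489.6 × (1/n_f² − 1/n_i²), so 1/n_f² − 1/n_i² = 0.9373.
With n_f = 1: 1/n_i² = 1/1 − 0.9373 = 0.06266, so n_i ≈ 3.99.

n_i = 4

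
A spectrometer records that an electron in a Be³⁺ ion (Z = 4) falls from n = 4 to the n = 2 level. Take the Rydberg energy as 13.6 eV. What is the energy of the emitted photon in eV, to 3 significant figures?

40.8 eV

The Bohr energies scale as Z², so for Z = 4: E_n = −217.6/n² eV.
E_4 = −217.6/16 = −13.60 eV and E_2 = −217.6/4 = −54.40 eV.
The photon energy is |E_4 − E_2| = 40.8 eV.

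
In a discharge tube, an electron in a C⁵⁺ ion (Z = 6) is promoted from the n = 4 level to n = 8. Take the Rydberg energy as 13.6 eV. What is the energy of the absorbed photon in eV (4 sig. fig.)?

The Bohr energies scale as Z², so for Z = 6: E_n = −489.6/n² eV.
E_8 = −489.6/64 = −7.650 eV and E_4 = −489.6/16 = −30.60 eV.
The photon energy is |E_8 − E_4| = 22.95 eV.

22.95 eV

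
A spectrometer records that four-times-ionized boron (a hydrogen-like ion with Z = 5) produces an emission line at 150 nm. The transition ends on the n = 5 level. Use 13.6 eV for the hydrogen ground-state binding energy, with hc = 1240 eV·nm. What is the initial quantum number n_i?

n_i = 8

The photon energy is ΔE = hc/λ = 1240 / 150 = 8.267 eV.
With Z = 5, ΔE = 340.0 × (1/n_f² − 1/n_i²), so 1/n_f² − 1/n_i² = 0.02431.
With n_f = 5: 1/n_i² = 1/25 − 0.02431 = 0.01569, so n_i ≈ 7.98.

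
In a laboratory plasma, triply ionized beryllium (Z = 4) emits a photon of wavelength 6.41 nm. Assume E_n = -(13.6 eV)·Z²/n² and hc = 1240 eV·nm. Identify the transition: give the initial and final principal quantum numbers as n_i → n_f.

The photon energy is ΔE = hc/λ = 1240 / 6.41 = 193.4 eV.
With Z = 4, ΔE = 217.6 × (1/n_f² − 1/n_i²), so 1/n_f² − 1/n_i² = 0.8890.
Trying n_f = 1 gives 1/n_i² = 0.1110, i.e. n_i ≈ 3; this pair matches.

n_i = 3, n_f = 1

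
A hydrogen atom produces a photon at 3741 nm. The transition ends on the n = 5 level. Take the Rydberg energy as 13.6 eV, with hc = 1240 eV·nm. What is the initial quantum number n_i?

n_i = 8

The photon energy is ΔE = hc/λ = 1240 / 3741 = 0.3315 eV.
With Z = 1, ΔE = 13.60 × (1/n_f² − 1/n_i²), so 1/n_f² − 1/n_i² = 0.02437.
With n_f = 5: 1/n_i² = 1/25 − 0.02437 = 0.01563, so n_i ≈ 8.00.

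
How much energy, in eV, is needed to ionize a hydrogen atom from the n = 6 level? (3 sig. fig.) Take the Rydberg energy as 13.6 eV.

E_6 = −13.60/36 = −0.378 eV, so ionization (to E = 0) requires 0.378 eV.

0.378 eV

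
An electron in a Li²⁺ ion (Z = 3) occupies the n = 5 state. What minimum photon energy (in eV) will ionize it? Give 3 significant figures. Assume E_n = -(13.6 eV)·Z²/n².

E_n = −13.6 Z²/n² = −122.4/n² eV for Z = 3.
E_5 = −122.4/25 = −4.90 eV, so ionization (to E = 0) requires 4.90 eV.

4.90 eV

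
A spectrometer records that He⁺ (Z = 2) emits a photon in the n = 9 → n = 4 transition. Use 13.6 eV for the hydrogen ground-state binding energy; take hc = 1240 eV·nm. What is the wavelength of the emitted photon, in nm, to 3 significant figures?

For Z = 2 the level energies scale as Z², so the effective Rydberg energy is 13.6 × 4 = 54.40 eV.
ΔE = 54.40 × (1/4² − 1/9²) = 54.40 × 0.05015 = 2.728 eV.
λ = hc/ΔE = 1240 / 2.728 = 454 nm.

454 nm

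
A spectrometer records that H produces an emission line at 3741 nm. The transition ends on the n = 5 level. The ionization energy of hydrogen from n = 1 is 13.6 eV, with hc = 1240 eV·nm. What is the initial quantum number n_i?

The photon energy is ΔE = hc/λ = 1240 / 3741 = 0.3315 eV.
With Z = 1, ΔE = 13.60 × (1/n_f² − 1/n_i²), so 1/n_f² − 1/n_i² = 0.02437.
With n_f = 5: 1/n_i² = 1/25 − 0.02437 = 0.01563, so n_i ≈ 8.00.

n_i = 8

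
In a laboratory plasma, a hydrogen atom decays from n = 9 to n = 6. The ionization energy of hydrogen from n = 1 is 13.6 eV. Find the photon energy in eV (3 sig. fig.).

0.210 eV

E_9 = −13.60/81 = −0.1679 eV and E_6 = −13.60/36 = −0.3778 eV.
The photon energy is |E_9 − E_6| = 0.210 eV.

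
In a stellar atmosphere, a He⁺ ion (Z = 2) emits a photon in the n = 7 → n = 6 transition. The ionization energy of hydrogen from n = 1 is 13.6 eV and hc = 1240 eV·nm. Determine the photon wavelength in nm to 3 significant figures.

3090 nm

For Z = 2 the level energies scale as Z², so the effective Rydberg energy is 13.6 × 4 = 54.40 eV.
ΔE = 54.40 × (1/6² − 1/7²) = 54.40 × 0.007370 = 0.4009 eV.
λ = hc/ΔE = 1240 / 0.4009 = 3090 nm.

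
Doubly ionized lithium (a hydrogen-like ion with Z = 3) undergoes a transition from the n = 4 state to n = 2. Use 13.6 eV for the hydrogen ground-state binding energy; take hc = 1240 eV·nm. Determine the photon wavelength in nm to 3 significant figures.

For Z = 3 the level energies scale as Z², so the effective Rydberg energy is 13.6 × 9 = 122.4 eV.
ΔE = 122.4 × (1/2² − 1/4²) = 122.4 × 0.1875 = 22.95 eV.
λ = hc/ΔE = 1240 / 22.95 = 54.0 nm.

54.0 nm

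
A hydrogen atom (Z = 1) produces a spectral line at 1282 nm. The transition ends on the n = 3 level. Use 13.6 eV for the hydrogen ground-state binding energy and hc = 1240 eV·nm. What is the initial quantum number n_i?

The photon energy is ΔE = hc/λ = 1240 / 1282 = 0.9672 eV.
With Z = 1, ΔE = 13.60 × (1/n_f² − 1/n_i²), so 1/n_f² − 1/n_i² = 0.07112.
With n_f = 3: 1/n_i² = 1/9 − 0.07112 = 0.03999, so n_i ≈ 5.00.

n_i = 5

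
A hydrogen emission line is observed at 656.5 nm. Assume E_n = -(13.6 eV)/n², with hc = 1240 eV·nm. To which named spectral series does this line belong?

Balmer

ΔE = 1240/656.5 = 1.889 eV.
This matches 13.6 × (1/2² − 1/3²), so n_f = 2: the Balmer series.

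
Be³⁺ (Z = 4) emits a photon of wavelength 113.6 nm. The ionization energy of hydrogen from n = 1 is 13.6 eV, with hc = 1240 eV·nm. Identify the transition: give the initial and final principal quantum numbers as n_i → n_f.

The photon energy is ΔE = hc/λ = 1240 / 113.6 = 10.92 eV.
With Z = 4, ΔE = 217.6 × (1/n_f² − 1/n_i²), so 1/n_f² − 1/n_i² = 0.05016.
Trying n_f = 4 gives 1/n_i² = 0.01234, i.e. n_i ≈ 9; this pair matches.

n_i = 9, n_f = 4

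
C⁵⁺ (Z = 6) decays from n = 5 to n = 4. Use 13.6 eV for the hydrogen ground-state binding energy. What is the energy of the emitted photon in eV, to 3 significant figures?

11.0 eV

The Bohr energies scale as Z², so for Z = 6: E_n = −489.6/n² eV.
E_5 = −489.6/25 = −19.58 eV and E_4 = −489.6/16 = −30.60 eV.
The photon energy is |E_5 − E_4| = 11.0 eV.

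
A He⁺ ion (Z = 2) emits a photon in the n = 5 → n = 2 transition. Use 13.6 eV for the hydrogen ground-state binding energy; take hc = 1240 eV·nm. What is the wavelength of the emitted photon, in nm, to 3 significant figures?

109 nm

For Z = 2 the level energies scale as Z², so the effective Rydberg energy is 13.6 × 4 = 54.40 eV.
ΔE = 54.40 × (1/2² − 1/5²) = 54.40 × 0.2100 = 11.42 eV.
λ = hc/ΔE = 1240 / 11.42 = 109 nm.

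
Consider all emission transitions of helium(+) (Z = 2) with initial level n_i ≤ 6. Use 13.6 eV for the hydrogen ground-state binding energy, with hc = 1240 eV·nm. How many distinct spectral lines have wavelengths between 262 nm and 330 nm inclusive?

Enumerate all n_i → n_f pairs with 1 ≤ n_f < n_i ≤ 6 and compute λ = 1240 / [13.6·4·(1/n_f² − 1/n_i²)].
Lines falling in [262, 330] nm: 6→3 (273.5 nm), 5→3 (320.5 nm).

2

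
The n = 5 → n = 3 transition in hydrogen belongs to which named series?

The series is set by the lower level: n_f = 3 is the Paschen series.

Paschen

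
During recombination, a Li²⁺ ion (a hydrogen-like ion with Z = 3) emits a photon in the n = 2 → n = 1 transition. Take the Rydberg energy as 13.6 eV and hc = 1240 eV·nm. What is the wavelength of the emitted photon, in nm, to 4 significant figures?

13.51 nm

For Z = 3 the level energies scale as Z², so the effective Rydberg energy is 13.6 × 9 = 122.4 eV.
ΔE = 122.4 × (1/1² − 1/2²) = 122.4 × 0.7500 = 91.80 eV.
λ = hc/ΔE = 1240 / 91.80 = 13.51 nm.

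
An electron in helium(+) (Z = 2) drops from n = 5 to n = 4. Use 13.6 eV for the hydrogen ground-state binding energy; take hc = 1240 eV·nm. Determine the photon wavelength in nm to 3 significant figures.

For Z = 2 the level energies scale as Z², so the effective Rydberg energy is 13.6 × 4 = 54.40 eV.
ΔE = 54.40 × (1/4² − 1/5²) = 54.40 × 0.02250 = 1.224 eV.
λ = hc/ΔE = 1240 / 1.224 = 1010 nm.

1010 nm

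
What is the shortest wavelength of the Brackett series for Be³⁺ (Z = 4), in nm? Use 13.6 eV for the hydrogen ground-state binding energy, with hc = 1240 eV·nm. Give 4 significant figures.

91.18 nm

The Brackett series has lower level n_f = 4; the series limit corresponds to n_i → ∞.
ΔE_max = 13.6 × 16 / 4² = 13.60 eV.
λ_min = 1240 / 13.60 = 91.18 nm.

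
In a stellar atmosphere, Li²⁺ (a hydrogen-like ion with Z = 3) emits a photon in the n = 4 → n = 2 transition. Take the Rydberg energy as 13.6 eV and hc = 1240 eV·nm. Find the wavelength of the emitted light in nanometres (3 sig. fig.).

For Z = 3 the level energies scale as Z², so the effective Rydberg energy is 13.6 × 9 = 122.4 eV.
ΔE = 122.4 × (1/2² − 1/4²) = 122.4 × 0.1875 = 22.95 eV.
λ = hc/ΔE = 1240 / 22.95 = 54.0 nm.

54.0 nm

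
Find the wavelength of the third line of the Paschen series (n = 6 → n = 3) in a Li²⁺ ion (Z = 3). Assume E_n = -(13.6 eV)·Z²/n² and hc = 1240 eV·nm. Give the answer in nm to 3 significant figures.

The Paschen series terminates on n_f = 3; the third line has n_i = 3+3 = 6.
ΔE = 122.4 × (1/3² − 1/6²) = 10.20 eV.
λ = 1240 / 10.20 = 122 nm.

122 nm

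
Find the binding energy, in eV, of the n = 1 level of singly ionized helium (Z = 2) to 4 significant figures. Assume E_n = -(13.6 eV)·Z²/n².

54.40 eV

E_n = −13.6 Z²/n² = −54.40/n² eV for Z = 2.
E_1 = −54.40/1 = −54.40 eV, so ionization (to E = 0) requires 54.40 eV.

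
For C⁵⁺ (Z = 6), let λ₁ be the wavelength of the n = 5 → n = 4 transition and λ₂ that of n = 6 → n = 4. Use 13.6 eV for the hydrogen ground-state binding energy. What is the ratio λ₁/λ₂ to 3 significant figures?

λ ∝ 1/ΔE ∝ 1/(1/n_f² − 1/n_i²), and the Z² and hc factors cancel in the ratio.
λ₁/λ₂ = (1/4² − 1/6²)/(1/4² − 1/5²) = 0.03472/0.02250 = 1.54.

1.54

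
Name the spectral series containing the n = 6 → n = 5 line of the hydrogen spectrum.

Pfund

The series is set by the lower level: n_f = 5 is the Pfund series.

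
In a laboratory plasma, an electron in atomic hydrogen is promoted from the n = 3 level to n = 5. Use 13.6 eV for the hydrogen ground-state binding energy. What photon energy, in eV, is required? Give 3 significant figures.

E_5 = −13.60/25 = −0.5440 eV and E_3 = −13.60/9 = −1.511 eV.
The photon energy is |E_5 − E_3| = 0.967 eV.

0.967 eV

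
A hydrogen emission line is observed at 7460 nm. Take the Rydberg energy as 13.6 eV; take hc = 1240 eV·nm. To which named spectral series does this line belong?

ΔE = 1240/7460 = 0.1662 eV.
This matches 13.6 × (1/5² − 1/6²), so n_f = 5: the Pfund series.

Pfund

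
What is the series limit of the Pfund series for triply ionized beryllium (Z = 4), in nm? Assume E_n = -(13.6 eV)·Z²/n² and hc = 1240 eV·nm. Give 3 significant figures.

142 nm

The Pfund series has lower level n_f = 5; the series limit corresponds to n_i → ∞.
ΔE_max = 13.6 × 16 / 5² = 8.704 eV.
λ_min = 1240 / 8.704 = 142 nm.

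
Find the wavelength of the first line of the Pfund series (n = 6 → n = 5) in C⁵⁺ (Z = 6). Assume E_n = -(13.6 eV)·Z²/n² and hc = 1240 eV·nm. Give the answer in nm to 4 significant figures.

The Pfund series terminates on n_f = 5; the first line has n_i = 5+1 = 6.
ΔE = 489.6 × (1/5² − 1/6²) = 5.984 eV.
λ = 1240 / 5.984 = 207.2 nm.

207.2 nm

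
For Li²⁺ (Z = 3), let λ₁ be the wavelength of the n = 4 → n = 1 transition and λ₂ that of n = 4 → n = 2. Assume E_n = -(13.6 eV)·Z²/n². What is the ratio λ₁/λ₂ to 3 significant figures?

0.200

λ ∝ 1/ΔE ∝ 1/(1/n_f² − 1/n_i²), and the Z² and hc factors cancel in the ratio.
λ₁/λ₂ = (1/2² − 1/4²)/(1/1² − 1/4²) = 0.1875/0.9375 = 0.200.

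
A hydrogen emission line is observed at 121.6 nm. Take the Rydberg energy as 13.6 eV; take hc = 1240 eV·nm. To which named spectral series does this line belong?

Lyman

ΔE = 1240/121.6 = 10.20 eV.
This matches 13.6 × (1/1² − 1/2²), so n_f = 1: the Lyman series.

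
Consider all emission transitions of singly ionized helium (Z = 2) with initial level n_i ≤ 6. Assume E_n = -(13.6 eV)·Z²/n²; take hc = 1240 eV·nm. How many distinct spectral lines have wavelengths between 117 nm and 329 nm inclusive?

4

Enumerate all n_i → n_f pairs with 1 ≤ n_f < n_i ≤ 6 and compute λ = 1240 / [13.6·4·(1/n_f² − 1/n_i²)].
Lines falling in [117, 329] nm: 4→2 (121.6 nm), 3→2 (164.1 nm), 6→3 (273.5 nm), 5→3 (320.5 nm).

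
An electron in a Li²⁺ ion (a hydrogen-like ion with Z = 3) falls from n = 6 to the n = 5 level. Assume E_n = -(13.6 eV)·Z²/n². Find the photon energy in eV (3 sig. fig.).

1.50 eV

The Bohr energies scale as Z², so for Z = 3: E_n = −122.4/n² eV.
E_6 = −122.4/36 = −3.400 eV and E_5 = −122.4/25 = −4.896 eV.
The photon energy is |E_6 − E_5| = 1.50 eV.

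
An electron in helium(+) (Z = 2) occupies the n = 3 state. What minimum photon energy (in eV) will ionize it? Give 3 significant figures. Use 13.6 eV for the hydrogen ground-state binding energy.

E_n = −13.6 Z²/n² = −54.40/n² eV for Z = 2.
E_3 = −54.40/9 = −6.04 eV, so ionization (to E = 0) requires 6.04 eV.

6.04 eV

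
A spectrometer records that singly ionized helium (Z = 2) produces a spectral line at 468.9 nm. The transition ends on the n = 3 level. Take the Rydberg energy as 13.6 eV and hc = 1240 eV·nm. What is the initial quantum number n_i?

The photon energy is ΔE = hc/λ = 1240 / 468.9 = 2.644 eV.
With Z = 2, ΔE = 54.40 × (1/n_f² − 1/n_i²), so 1/n_f² − 1/n_i² = 0.04861.
With n_f = 3: 1/n_i² = 1/9 − 0.04861 = 0.06250, so n_i ≈ 4.00.

n_i = 4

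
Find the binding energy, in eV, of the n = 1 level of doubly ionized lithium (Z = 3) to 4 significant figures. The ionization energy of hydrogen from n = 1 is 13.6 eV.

122.4 eV

E_n = −13.6 Z²/n² = −122.4/n² eV for Z = 3.
E_1 = −122.4/1 = −122.4 eV, so ionization (to E = 0) requires 122.4 eV.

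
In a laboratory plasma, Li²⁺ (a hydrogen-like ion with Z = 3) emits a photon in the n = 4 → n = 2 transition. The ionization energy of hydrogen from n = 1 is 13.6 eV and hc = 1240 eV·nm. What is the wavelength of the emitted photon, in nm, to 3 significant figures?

For Z = 3 the level energies scale as Z², so the effective Rydberg energy is 13.6 × 9 = 122.4 eV.
ΔE = 122.4 × (1/2² − 1/4²) = 122.4 × 0.1875 = 22.95 eV.
λ = hc/ΔE = 1240 / 22.95 = 54.0 nm.

54.0 nm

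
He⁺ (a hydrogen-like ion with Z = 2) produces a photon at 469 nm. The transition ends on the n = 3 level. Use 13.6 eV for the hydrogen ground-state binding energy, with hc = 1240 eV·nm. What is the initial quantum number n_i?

n_i = 4

The photon energy is ΔE = hc/λ = 1240 / 469 = 2.644 eV.
With Z = 2, ΔE = 54.40 × (1/n_f² − 1/n_i²), so 1/n_f² − 1/n_i² = 0.04860.
With n_f = 3: 1/n_i² = 1/9 − 0.04860 = 0.06251, so n_i ≈ 4.00.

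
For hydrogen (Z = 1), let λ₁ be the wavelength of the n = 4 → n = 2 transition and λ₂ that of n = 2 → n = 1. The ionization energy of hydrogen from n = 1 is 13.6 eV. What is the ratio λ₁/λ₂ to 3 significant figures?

4.00

λ ∝ 1/ΔE ∝ 1/(1/n_f² − 1/n_i²), and the Z² and hc factors cancel in the ratio.
λ₁/λ₂ = (1/1² − 1/2²)/(1/2² − 1/4²) = 0.7500/0.1875 = 4.00.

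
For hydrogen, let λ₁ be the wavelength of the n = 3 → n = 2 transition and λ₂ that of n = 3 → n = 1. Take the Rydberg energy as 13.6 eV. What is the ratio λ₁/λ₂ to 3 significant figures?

6.40

λ ∝ 1/ΔE ∝ 1/(1/n_f² − 1/n_i²), and the Z² and hc factors cancel in the ratio.
λ₁/λ₂ = (1/1² − 1/3²)/(1/2² − 1/3²) = 0.8889/0.1389 = 6.40.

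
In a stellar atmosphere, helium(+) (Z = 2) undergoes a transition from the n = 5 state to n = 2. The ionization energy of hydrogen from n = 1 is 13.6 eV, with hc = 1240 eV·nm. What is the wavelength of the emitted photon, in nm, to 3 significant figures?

109 nm

For Z = 2 the level energies scale as Z², so the effective Rydberg energy is 13.6 × 4 = 54.40 eV.
ΔE = 54.40 × (1/2² − 1/5²) = 54.40 × 0.2100 = 11.42 eV.
λ = hc/ΔE = 1240 / 11.42 = 109 nm.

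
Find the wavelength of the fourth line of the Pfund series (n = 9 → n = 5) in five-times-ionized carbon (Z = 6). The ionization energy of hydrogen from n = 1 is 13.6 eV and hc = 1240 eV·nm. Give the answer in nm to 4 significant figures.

The Pfund series terminates on n_f = 5; the fourth line has n_i = 5+4 = 9.
ΔE = 489.6 × (1/5² − 1/9²) = 13.54 eV.
λ = 1240 / 13.54 = 91.58 nm.

91.58 nm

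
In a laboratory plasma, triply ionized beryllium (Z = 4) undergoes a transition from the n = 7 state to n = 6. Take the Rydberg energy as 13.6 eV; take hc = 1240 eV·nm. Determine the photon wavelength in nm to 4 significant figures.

773.2 nm

For Z = 4 the level energies scale as Z², so the effective Rydberg energy is 13.6 × 16 = 217.6 eV.
ΔE = 217.6 × (1/6² − 1/7²) = 217.6 × 0.007370 = 1.604 eV.
λ = hc/ΔE = 1240 / 1.604 = 773.2 nm.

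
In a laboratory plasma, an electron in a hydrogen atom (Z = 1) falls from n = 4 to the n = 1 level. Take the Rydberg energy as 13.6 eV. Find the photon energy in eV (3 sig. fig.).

12.8 eV

E_4 = −13.60/16 = −0.8500 eV and E_1 = −13.60/1 = −13.60 eV.
The photon energy is |E_4 − E_1| = 12.8 eV.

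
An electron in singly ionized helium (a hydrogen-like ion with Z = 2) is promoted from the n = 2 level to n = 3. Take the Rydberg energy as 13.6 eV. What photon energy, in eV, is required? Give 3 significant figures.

7.56 eV

The Bohr energies scale as Z², so for Z = 2: E_n = −54.40/n² eV.
E_3 = −54.40/9 = −6.044 eV and E_2 = −54.40/4 = −13.60 eV.
The photon energy is |E_3 − E_2| = 7.56 eV.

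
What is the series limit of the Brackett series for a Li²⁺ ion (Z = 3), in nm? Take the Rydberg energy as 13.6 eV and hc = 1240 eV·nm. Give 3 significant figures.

The Brackett series has lower level n_f = 4; the series limit corresponds to n_i → ∞.
ΔE_max = 13.6 × 9 / 4² = 7.650 eV.
λ_min = 1240 / 7.650 = 162 nm.

162 nm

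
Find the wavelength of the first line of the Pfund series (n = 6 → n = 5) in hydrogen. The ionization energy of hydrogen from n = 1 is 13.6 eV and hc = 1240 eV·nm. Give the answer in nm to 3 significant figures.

7460 nm

The Pfund series terminates on n_f = 5; the first line has n_i = 5+1 = 6.
ΔE = 13.60 × (1/5² − 1/6²) = 0.1662 eV.
λ = 1240 / 0.1662 = 7460 nm.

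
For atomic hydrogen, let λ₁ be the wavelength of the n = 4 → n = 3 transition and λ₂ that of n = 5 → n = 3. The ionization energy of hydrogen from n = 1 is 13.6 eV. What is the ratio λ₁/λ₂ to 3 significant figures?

1.46

λ ∝ 1/ΔE ∝ 1/(1/n_f² − 1/n_i²), and the Z² and hc factors cancel in the ratio.
λ₁/λ₂ = (1/3² − 1/5²)/(1/3² − 1/4²) = 0.07111/0.04861 = 1.46.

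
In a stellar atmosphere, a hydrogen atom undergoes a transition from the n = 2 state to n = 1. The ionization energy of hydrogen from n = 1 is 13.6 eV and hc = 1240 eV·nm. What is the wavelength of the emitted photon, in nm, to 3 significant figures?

ΔE = 13.60 × (1/1² − 1/2²) = 13.60 × 0.7500 = 10.20 eV.
λ = hc/ΔE = 1240 / 10.20 = 122 nm.

122 nm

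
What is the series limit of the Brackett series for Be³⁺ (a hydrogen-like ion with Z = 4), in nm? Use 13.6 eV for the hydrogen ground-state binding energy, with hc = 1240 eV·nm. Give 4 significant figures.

The Brackett series has lower level n_f = 4; the series limit corresponds to n_i → ∞.
ΔE_max = 13.6 × 16 / 4² = 13.60 eV.
λ_min = 1240 / 13.60 = 91.18 nm.

91.18 nm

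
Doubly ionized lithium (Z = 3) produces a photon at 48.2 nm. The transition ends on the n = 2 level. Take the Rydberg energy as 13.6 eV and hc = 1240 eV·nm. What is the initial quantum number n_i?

The photon energy is ΔE = hc/λ = 1240 / 48.2 = 25.73 eV.
With Z = 3, ΔE = 122.4 × (1/n_f² − 1/n_i²), so 1/n_f² − 1/n_i² = 0.2102.
With n_f = 2: 1/n_i² = 1/4 − 0.2102 = 0.03982, so n_i ≈ 5.01.

n_i = 5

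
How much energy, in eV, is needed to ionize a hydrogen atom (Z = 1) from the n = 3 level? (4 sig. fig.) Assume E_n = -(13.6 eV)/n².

1.511 eV

E_3 = −13.60/9 = −1.511 eV, so ionization (to E = 0) requires 1.511 eV.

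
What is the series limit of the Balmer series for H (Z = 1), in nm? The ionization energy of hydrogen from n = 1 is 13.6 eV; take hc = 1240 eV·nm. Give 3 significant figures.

The Balmer series has lower level n_f = 2; the series limit corresponds to n_i → ∞.
ΔE_max = 13.6 × 1 / 2² = 3.400 eV.
λ_min = 1240 / 3.400 = 365 nm.

365 nm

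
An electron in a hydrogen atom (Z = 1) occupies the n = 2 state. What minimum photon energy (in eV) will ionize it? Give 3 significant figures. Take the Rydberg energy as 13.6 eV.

3.40 eV

E_2 = −13.60/4 = −3.40 eV, so ionization (to E = 0) requires 3.40 eV.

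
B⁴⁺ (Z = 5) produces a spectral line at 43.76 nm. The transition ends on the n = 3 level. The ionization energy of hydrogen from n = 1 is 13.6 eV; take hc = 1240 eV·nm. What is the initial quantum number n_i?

The photon energy is ΔE = hc/λ = 1240 / 43.76 = 28.34 eV.
With Z = 5, ΔE = 340.0 × (1/n_f² − 1/n_i²), so 1/n_f² − 1/n_i² = 0.08334.
With n_f = 3: 1/n_i² = 1/9 − 0.08334 = 0.02777, so n_i ≈ 6.00.

n_i = 6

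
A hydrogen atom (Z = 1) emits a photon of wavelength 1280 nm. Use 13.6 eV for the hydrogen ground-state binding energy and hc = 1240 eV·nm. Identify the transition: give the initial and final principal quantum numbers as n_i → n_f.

n_i = 5, n_f = 3

The photon energy is ΔE = hc/λ = 1240 / 1280 = 0.9688 eV.
With Z = 1, ΔE = 13.60 × (1/n_f² − 1/n_i²), so 1/n_f² − 1/n_i² = 0.07123.
Trying n_f = 3 gives 1/n_i² = 0.03988, i.e. n_i ≈ 5; this pair matches.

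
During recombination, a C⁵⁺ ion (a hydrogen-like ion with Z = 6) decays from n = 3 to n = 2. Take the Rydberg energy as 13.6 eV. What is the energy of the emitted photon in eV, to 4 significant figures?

68.00 eV

The Bohr energies scale as Z², so for Z = 6: E_n = −489.6/n² eV.
E_3 = −489.6/9 = −54.40 eV and E_2 = −489.6/4 = −122.4 eV.
The photon energy is |E_3 − E_2| = 68.00 eV.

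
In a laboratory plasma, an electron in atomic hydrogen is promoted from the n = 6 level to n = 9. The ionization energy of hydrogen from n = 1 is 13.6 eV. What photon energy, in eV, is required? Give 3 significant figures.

E_9 = −13.60/81 = −0.1679 eV and E_6 = −13.60/36 = −0.3778 eV.
The photon energy is |E_9 − E_6| = 0.210 eV.

0.210 eV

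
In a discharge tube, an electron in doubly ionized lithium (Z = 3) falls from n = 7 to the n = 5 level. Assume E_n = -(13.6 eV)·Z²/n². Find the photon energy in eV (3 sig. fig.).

The Bohr energies scale as Z², so for Z = 3: E_n = −122.4/n² eV.
E_7 = −122.4/49 = −2.498 eV and E_5 = −122.4/25 = −4.896 eV.
The photon energy is |E_7 − E_5| = 2.40 eV.

2.40 eV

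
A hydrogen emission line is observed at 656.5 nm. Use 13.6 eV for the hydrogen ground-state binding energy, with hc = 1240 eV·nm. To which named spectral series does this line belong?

ΔE = 1240/656.5 = 1.889 eV.
This matches 13.6 × (1/2² − 1/3²), so n_f = 2: the Balmer series.

Balmer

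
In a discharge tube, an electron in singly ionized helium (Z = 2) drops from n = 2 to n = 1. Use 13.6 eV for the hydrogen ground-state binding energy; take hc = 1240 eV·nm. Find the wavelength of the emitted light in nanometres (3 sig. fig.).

30.4 nm

For Z = 2 the level energies scale as Z², so the effective Rydberg energy is 13.6 × 4 = 54.40 eV.
ΔE = 54.40 × (1/1² − 1/2²) = 54.40 × 0.7500 = 40.80 eV.
λ = hc/ΔE = 1240 / 40.80 = 30.4 nm.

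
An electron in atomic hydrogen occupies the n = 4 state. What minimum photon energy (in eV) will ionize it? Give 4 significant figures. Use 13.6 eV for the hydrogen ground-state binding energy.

E_4 = −13.60/16 = −0.8500 eV, so ionization (to E = 0) requires 0.8500 eV.

0.8500 eV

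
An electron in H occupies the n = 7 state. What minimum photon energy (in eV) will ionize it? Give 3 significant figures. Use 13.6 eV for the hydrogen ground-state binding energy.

E_7 = −13.60/49 = −0.278 eV, so ionization (to E = 0) requires 0.278 eV.

0.278 eV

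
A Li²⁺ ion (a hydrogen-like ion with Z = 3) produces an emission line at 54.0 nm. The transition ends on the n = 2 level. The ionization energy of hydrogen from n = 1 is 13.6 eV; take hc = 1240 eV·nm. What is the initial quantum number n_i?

n_i = 4

The photon energy is ΔE = hc/λ = 1240 / 54.0 = 22.96 eV.
With Z = 3, ΔE = 122.4 × (1/n_f² − 1/n_i²), so 1/n_f² − 1/n_i² = 0.1876.
With n_f = 2: 1/n_i² = 1/4 − 0.1876 = 0.06239, so n_i ≈ 4.00.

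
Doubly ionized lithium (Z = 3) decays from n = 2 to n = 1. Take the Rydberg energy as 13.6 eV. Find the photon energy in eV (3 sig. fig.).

The Bohr energies scale as Z², so for Z = 3: E_n = −122.4/n² eV.
E_2 = −122.4/4 = −30.60 eV and E_1 = −122.4/1 = −122.4 eV.
The photon energy is |E_2 − E_1| = 91.8 eV.

91.8 eV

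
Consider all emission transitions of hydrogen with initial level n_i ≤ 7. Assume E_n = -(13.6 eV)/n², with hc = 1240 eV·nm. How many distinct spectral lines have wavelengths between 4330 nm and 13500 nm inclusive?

3

Enumerate all n_i → n_f pairs with 1 ≤ n_f < n_i ≤ 7 and compute λ = 1240 / [13.6·1·(1/n_f² − 1/n_i²)].
Lines falling in [4330, 13500] nm: 7→5 (4654 nm), 6→5 (7460 nm), 7→6 (12370 nm).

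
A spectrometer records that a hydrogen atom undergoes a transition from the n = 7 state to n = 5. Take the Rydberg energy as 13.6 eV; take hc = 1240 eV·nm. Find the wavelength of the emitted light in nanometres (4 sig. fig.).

4654 nm

ΔE = 13.60 × (1/5² − 1/7²) = 13.60 × 0.01959 = 0.2664 eV.
λ = hc/ΔE = 1240 / 0.2664 = 4654 nm.
This line belongs to the Pfund series.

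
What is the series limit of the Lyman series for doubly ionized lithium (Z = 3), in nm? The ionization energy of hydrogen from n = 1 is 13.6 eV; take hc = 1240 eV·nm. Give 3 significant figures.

10.1 nm

The Lyman series has lower level n_f = 1; the series limit corresponds to n_i → ∞.
ΔE_max = 13.6 × 9 / 1² = 122.4 eV.
λ_min = 1240 / 122.4 = 10.1 nm.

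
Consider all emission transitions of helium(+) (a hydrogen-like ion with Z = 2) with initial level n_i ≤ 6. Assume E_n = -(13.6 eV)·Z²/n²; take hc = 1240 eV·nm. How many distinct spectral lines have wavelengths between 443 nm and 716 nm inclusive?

2

Enumerate all n_i → n_f pairs with 1 ≤ n_f < n_i ≤ 6 and compute λ = 1240 / [13.6·4·(1/n_f² − 1/n_i²)].
Lines falling in [443, 716] nm: 4→3 (468.9 nm), 6→4 (656.5 nm).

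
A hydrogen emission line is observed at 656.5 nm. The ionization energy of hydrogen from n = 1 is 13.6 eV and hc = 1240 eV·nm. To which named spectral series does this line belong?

ΔE = 1240/656.5 = 1.889 eV.
This matches 13.6 × (1/2² − 1/3²), so n_f = 2: the Balmer series.

Balmer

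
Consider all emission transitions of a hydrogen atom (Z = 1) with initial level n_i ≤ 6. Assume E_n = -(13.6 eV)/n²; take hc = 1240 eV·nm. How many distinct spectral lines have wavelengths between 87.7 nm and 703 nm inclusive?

9

Enumerate all n_i → n_f pairs with 1 ≤ n_f < n_i ≤ 6 and compute λ = 1240 / [13.6·1·(1/n_f² − 1/n_i²)].
Lines falling in [87.7, 703] nm: 6→1 (93.78 nm), 5→1 (94.98 nm), 4→1 (97.25 nm), 3→1 (102.6 nm), 2→1 (121.6 nm), 6→2 (410.3 nm), 5→2 (434.2 nm), 4→2 (486.3 nm), 3→2 (656.5 nm).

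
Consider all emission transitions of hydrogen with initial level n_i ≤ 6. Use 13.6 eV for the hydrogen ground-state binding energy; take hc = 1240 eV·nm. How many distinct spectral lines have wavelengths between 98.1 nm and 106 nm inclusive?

1

Enumerate all n_i → n_f pairs with 1 ≤ n_f < n_i ≤ 6 and compute λ = 1240 / [13.6·1·(1/n_f² − 1/n_i²)].
Lines falling in [98.1, 106] nm: 3→1 (102.6 nm).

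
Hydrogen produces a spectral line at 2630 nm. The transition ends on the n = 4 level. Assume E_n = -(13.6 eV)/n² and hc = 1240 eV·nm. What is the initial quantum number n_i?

n_i = 6

The photon energy is ΔE = hc/λ = 1240 / 2630 = 0.4715 eV.
With Z = 1, ΔE = 13.60 × (1/n_f² − 1/n_i²), so 1/n_f² − 1/n_i² = 0.03467.
With n_f = 4: 1/n_i² = 1/16 − 0.03467 = 0.02783, so n_i ≈ 5.99.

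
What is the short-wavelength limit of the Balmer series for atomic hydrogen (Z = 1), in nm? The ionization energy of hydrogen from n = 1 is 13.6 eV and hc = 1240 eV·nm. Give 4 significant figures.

364.7 nm

The Balmer series has lower level n_f = 2; the series limit corresponds to n_i → ∞.
ΔE_max = 13.6 × 1 / 2² = 3.400 eV.
λ_min = 1240 / 3.400 = 364.7 nm.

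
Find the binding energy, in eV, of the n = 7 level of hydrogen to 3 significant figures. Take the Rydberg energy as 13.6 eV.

0.278 eV

E_7 = −13.60/49 = −0.278 eV, so ionization (to E = 0) requires 0.278 eV.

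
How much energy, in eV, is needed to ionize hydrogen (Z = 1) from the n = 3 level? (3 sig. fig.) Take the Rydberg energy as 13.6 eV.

1.51 eV

E_3 = −13.60/9 = −1.51 eV, so ionization (to E = 0) requires 1.51 eV.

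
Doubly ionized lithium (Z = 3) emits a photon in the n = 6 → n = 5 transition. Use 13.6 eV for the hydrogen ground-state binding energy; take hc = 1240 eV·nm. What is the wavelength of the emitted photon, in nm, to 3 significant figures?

For Z = 3 the level energies scale as Z², so the effective Rydberg energy is 13.6 × 9 = 122.4 eV.
ΔE = 122.4 × (1/5² − 1/6²) = 122.4 × 0.01222 = 1.496 eV.
λ = hc/ΔE = 1240 / 1.496 = 829 nm.

829 nm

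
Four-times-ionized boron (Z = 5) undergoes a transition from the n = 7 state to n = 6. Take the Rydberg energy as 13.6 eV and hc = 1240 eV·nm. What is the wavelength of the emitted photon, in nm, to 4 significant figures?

494.9 nm

For Z = 5 the level energies scale as Z², so the effective Rydberg energy is 13.6 × 25 = 340.0 eV.
ΔE = 340.0 × (1/6² − 1/7²) = 340.0 × 0.007370 = 2.506 eV.
λ = hc/ΔE = 1240 / 2.506 = 494.9 nm.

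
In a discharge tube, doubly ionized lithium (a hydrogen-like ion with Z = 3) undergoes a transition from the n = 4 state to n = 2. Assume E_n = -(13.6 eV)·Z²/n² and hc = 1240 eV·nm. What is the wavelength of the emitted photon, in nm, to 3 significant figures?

54.0 nm

For Z = 3 the level energies scale as Z², so the effective Rydberg energy is 13.6 × 9 = 122.4 eV.
ΔE = 122.4 × (1/2² − 1/4²) = 122.4 × 0.1875 = 22.95 eV.
λ = hc/ΔE = 1240 / 22.95 = 54.0 nm.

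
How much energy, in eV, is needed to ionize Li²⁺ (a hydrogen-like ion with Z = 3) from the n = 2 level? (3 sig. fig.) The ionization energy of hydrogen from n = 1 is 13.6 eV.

E_n = −13.6 Z²/n² = −122.4/n² eV for Z = 3.
E_2 = −122.4/4 = −30.6 eV, so ionization (to E = 0) requires 30.6 eV.

30.6 eV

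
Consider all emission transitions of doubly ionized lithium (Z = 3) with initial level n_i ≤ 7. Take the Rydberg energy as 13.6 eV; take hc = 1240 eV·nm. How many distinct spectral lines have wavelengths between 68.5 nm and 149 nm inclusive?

4

Enumerate all n_i → n_f pairs with 1 ≤ n_f < n_i ≤ 7 and compute λ = 1240 / [13.6·9·(1/n_f² − 1/n_i²)].
Lines falling in [68.5, 149] nm: 3→2 (72.94 nm), 7→3 (111.7 nm), 6→3 (121.6 nm), 5→3 (142.5 nm).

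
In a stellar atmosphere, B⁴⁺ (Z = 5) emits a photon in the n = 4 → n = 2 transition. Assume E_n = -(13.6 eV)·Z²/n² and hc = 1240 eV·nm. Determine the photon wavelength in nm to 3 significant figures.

For Z = 5 the level energies scale as Z², so the effective Rydberg energy is 13.6 × 25 = 340.0 eV.
ΔE = 340.0 × (1/2² − 1/4²) = 340.0 × 0.1875 = 63.75 eV.
λ = hc/ΔE = 1240 / 63.75 = 19.5 nm.

19.5 nm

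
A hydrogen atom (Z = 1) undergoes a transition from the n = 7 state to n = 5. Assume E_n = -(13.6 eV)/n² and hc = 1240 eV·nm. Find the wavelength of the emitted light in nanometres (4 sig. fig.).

ΔE = 13.60 × (1/5² − 1/7²) = 13.60 × 0.01959 = 0.2664 eV.
λ = hc/ΔE = 1240 / 0.2664 = 4654 nm.
This line belongs to the Pfund series.

4654 nm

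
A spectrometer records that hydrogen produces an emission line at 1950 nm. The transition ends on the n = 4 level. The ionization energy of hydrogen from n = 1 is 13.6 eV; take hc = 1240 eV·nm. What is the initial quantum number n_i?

The photon energy is ΔE = hc/λ = 1240 / 1950 = 0.6359 eV.
With Z = 1, ΔE = 13.60 × (1/n_f² − 1/n_i²), so 1/n_f² − 1/n_i² = 0.04676.
With n_f = 4: 1/n_i² = 1/16 − 0.04676 = 0.01574, so n_i ≈ 7.97.

n_i = 8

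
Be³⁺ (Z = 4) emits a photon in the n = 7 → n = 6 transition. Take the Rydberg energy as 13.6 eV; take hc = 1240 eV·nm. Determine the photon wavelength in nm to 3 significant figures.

773 nm

For Z = 4 the level energies scale as Z², so the effective Rydberg energy is 13.6 × 16 = 217.6 eV.
ΔE = 217.6 × (1/6² − 1/7²) = 217.6 × 0.007370 = 1.604 eV.
λ = hc/ΔE = 1240 / 1.604 = 773 nm.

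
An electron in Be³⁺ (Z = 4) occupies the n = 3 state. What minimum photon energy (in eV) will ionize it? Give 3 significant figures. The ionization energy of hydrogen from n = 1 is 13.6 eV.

24.2 eV

E_n = −13.6 Z²/n² = −217.6/n² eV for Z = 4.
E_3 = −217.6/9 = −24.2 eV, so ionization (to E = 0) requires 24.2 eV.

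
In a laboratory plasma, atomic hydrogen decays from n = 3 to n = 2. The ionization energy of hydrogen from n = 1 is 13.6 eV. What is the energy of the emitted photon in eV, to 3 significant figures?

E_3 = −13.60/9 = −1.511 eV and E_2 = −13.60/4 = −3.400 eV.
The photon energy is |E_3 − E_2| = 1.89 eV.

1.89 eV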